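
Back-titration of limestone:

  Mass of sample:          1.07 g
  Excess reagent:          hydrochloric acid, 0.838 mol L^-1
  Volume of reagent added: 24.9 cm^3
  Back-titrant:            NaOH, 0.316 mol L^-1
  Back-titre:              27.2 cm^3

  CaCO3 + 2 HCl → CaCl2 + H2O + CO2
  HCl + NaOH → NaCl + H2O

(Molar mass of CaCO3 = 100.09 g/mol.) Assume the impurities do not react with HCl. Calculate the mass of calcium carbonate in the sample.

n(HCl) added = 0.0249 × 0.838 = 0.0209 mol
n(NaOH) used in back-titration = 0.0272 × 0.316 = 8.60 × 10^-3 mol
n(HCl) left over = 8.60 × 10^-3 mol (1:1 ratio)
n(HCl) consumed by analyte = 0.0209 − 8.60 × 10^-3 = 0.0123 mol
From the 1:2 ratio, n(CaCO3) = 1/2 × 0.0123 = 6.14 × 10^-3 mol
mass of CaCO3 = 6.14 × 10^-3 × 100.09 = 0.614 g

0.614 g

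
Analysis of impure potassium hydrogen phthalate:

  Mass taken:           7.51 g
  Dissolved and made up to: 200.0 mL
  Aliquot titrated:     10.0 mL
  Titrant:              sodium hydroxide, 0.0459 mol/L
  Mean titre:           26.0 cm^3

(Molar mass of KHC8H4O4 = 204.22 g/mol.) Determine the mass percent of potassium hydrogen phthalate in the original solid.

64.9 %

KHC8H4O4 + NaOH → KNaC8H4O4 + H2O
n(NaOH) per titration = 0.0260 × 0.0459 = 1.19 × 10^-3 mol
n(KHC8H4O4) in each aliquot = 1.19 × 10^-3 mol (1:1 ratio)
n(KHC8H4O4) in the whole flask = 1.19 × 10^-3 × 200.0/10.0 = 0.0239 mol
mass of KHC8H4O4 = 0.0239 × 204.22 = 4.87 g
% KHC8H4O4 = 4.87 / 7.51 × 100 = 64.9 %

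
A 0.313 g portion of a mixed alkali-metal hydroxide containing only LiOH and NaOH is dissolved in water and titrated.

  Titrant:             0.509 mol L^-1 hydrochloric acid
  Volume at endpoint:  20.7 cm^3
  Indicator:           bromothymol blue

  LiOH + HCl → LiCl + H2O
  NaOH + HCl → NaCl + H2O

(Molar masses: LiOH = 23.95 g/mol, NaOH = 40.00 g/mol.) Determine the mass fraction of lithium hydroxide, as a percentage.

51.7 %

n(HCl) = 0.0207 × 0.509 = 0.0105 mol
Let x = n(LiOH), y = n(NaOH).
Titrant: 1x + 1y = 0.0105;  mass: 23.95x + 40.00y = 0.313
Solving, x = 6.76 × 10^-3 mol, y = 3.78 × 10^-3 mol
mass of LiOH = 6.76 × 10^-3 × 23.95 = 0.162 g
% LiOH = 0.162 / 0.313 × 100 = 51.7 %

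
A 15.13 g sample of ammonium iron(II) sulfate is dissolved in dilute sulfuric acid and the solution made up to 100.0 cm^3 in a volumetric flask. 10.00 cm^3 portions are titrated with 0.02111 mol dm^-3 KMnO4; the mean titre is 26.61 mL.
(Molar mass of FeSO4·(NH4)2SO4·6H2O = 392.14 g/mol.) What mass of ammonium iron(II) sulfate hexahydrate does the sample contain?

MnO4^- + 5 Fe^2+ + 8 H^+ → Mn^2+ + 5 Fe^3+ + 4 H2O
n(KMnO4) per titration = 0.02661 × 0.02111 = 5.617 × 10^-4 mol
From the 5:1 ratio, n(FeSO4·(NH4)2SO4·6H2O) in each aliquot = 5/1 × 5.617 × 10^-4 = 2.809 × 10^-3 mol
n(FeSO4·(NH4)2SO4·6H2O) in the whole flask = 2.809 × 10^-3 × 100.0/10.00 = 0.02809 mol
mass of FeSO4·(NH4)2SO4·6H2O = 0.02809 × 392.14 = 11.01 g

11.01 g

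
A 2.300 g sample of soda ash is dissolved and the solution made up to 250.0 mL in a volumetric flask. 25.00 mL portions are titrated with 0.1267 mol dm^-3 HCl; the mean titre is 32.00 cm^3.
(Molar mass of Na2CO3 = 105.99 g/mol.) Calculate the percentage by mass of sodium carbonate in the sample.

93.42 %

Na2CO3 + 2 HCl → 2 NaCl + H2O + CO2
n(HCl) per titration = 0.03200 × 0.1267 = 4.054 × 10^-3 mol
From the 1:2 ratio, n(Na2CO3) in each aliquot = 1/2 × 4.054 × 10^-3 = 2.027 × 10^-3 mol
n(Na2CO3) in the whole flask = 2.027 × 10^-3 × 250.0/25.00 = 0.02027 mol
mass of Na2CO3 = 0.02027 × 105.99 = 2.149 g
% Na2CO3 = 2.149 / 2.300 × 100 = 93.42 %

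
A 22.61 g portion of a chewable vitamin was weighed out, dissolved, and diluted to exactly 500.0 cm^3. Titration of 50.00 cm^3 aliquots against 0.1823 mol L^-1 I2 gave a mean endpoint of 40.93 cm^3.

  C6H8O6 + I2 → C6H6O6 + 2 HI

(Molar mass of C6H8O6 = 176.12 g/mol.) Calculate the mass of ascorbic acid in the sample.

13.14 g

n(I2) per titration = 0.04093 × 0.1823 = 7.462 × 10^-3 mol
n(C6H8O6) in each aliquot = 7.462 × 10^-3 mol (1:1 ratio)
n(C6H8O6) in the whole flask = 7.462 × 10^-3 × 500.0/50.00 = 0.07462 mol
mass of C6H8O6 = 0.07462 × 176.12 = 13.14 g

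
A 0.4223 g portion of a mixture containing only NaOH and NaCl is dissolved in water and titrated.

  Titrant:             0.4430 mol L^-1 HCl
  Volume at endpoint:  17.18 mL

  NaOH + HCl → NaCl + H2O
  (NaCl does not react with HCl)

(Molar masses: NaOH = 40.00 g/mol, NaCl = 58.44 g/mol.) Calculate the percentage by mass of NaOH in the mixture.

n(HCl) = 0.01718 × 0.4430 = 7.611 × 10^-3 mol
Let x = n(NaOH), y = n(NaCl).
Titrant: 1x = 7.611 × 10^-3;  mass: 40.00x + 58.44y = 0.4223
Solving, x = 7.611 × 10^-3 mol, y = 2.017 × 10^-3 mol
mass of NaOH = 7.611 × 10^-3 × 40.00 = 0.3044 g
% NaOH = 0.3044 / 0.4223 × 100 = 72.09 %

72.09 %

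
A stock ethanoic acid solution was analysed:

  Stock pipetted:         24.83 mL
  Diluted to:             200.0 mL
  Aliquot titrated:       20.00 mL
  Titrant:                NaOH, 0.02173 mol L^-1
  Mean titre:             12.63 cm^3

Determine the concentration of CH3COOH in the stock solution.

CH3COOH + NaOH → CH3COONa + H2O
n(NaOH) = 0.01263 × 0.02173 = 2.744 × 10^-4 mol
n(CH3COOH) in the aliquot = 2.744 × 10^-4 mol (1:1 ratio)
[CH3COOH]_dilute = 2.744 × 10^-4 / 0.02000 = 0.01372 mol/L
Dilution factor = 200.0 / 24.83 = 8.055
[CH3COOH]_stock = 0.01372 × 8.055 = 0.1105 mol/L

0.1105 mol/L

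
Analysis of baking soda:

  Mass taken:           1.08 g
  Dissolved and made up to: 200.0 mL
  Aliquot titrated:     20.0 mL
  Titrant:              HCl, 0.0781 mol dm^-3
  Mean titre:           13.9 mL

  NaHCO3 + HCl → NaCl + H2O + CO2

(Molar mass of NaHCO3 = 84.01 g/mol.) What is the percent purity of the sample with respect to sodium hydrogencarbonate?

n(HCl) per titration = 0.0139 × 0.0781 = 1.09 × 10^-3 mol
n(NaHCO3) in each aliquot = 1.09 × 10^-3 mol (1:1 ratio)
n(NaHCO3) in the whole flask = 1.09 × 10^-3 × 200.0/20.0 = 0.0109 mol
mass of NaHCO3 = 0.0109 × 84.01 = 0.912 g
% NaHCO3 = 0.912 / 1.08 × 100 = 84.4 %

84.4 %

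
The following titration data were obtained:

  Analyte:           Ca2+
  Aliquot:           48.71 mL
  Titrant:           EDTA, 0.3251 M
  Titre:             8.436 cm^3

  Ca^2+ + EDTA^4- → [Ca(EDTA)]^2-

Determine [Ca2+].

n(EDTA) = 0.008436 L × 0.3251 mol/L = 2.743 × 10^-3 mol
n(Ca2+) = 2.743 × 10^-3 mol (1:1 mole ratio)
[Ca2+] = 2.743 × 10^-3 mol / 0.04871 L = 0.05630 mol/L

0.05630 M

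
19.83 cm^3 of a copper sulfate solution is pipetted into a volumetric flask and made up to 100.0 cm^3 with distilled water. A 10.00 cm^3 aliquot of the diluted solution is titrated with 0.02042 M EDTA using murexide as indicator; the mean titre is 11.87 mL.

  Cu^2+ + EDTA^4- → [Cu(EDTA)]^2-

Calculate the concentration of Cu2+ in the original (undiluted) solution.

0.1222 M

n(EDTA) = 0.01187 × 0.02042 = 2.424 × 10^-4 mol
n(Cu2+) in the aliquot = 2.424 × 10^-4 mol (1:1 ratio)
[Cu2+]_dilute = 2.424 × 10^-4 / 0.01000 = 0.02424 mol/L
Dilution factor = 100.0 / 19.83 = 5.043
[Cu2+]_stock = 0.02424 × 5.043 = 0.1222 mol/L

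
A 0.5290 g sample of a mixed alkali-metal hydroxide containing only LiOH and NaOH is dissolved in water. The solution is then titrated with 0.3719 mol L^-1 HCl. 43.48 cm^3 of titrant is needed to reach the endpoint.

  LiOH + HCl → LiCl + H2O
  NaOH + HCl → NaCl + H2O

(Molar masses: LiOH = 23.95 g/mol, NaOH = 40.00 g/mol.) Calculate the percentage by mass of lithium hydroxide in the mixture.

n(HCl) = 0.04348 × 0.3719 = 0.01617 mol
Let x = n(LiOH), y = n(NaOH).
Titrant: 1x + 1y = 0.01617;  mass: 23.95x + 40.00y = 0.5290
Solving, x = 7.340 × 10^-3 mol, y = 8.830 × 10^-3 mol
mass of LiOH = 7.340 × 10^-3 × 23.95 = 0.1758 g
% LiOH = 0.1758 / 0.5290 × 100 = 33.23 %

33.23 %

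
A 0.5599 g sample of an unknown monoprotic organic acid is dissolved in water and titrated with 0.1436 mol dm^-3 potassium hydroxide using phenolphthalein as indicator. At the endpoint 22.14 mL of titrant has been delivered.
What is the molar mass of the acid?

176.1 g/mol

n(KOH) = 0.02214 L × 0.1436 mol/L = 3.179 × 10^-3 mol
n(HA) = 3.179 × 10^-3 mol (1:1 ratio)
M = m / n = 0.5599 g / 3.179 × 10^-3 mol = 176.1 g/mol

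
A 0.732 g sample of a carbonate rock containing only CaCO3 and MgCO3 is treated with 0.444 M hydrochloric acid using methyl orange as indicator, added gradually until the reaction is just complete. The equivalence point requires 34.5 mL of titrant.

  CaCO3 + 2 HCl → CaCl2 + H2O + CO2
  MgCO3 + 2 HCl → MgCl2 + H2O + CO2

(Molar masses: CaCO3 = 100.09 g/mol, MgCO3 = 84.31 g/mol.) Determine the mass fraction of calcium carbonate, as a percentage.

74.8 %

n(HCl) = 0.0345 × 0.444 = 0.0153 mol
Let x = n(CaCO3), y = n(MgCO3).
Titrant: 2x + 2y = 0.0153;  mass: 100.09x + 84.31y = 0.732
Solving, x = 5.47 × 10^-3 mol, y = 2.19 × 10^-3 mol
mass of CaCO3 = 5.47 × 10^-3 × 100.09 = 0.547 g
% CaCO3 = 0.547 / 0.732 × 100 = 74.8 %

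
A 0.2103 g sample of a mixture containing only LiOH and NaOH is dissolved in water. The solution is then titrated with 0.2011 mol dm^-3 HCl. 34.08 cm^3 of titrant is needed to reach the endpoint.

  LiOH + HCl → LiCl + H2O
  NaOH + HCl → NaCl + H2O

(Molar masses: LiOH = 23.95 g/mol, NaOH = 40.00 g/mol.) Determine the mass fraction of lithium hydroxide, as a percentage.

n(HCl) = 0.03408 × 0.2011 = 6.853 × 10^-3 mol
Let x = n(LiOH), y = n(NaOH).
Titrant: 1x + 1y = 6.853 × 10^-3;  mass: 23.95x + 40.00y = 0.2103
Solving, x = 3.978 × 10^-3 mol, y = 2.876 × 10^-3 mol
mass of LiOH = 3.978 × 10^-3 × 23.95 = 0.09526 g
% LiOH = 0.09526 / 0.2103 × 100 = 45.30 %

45.30 %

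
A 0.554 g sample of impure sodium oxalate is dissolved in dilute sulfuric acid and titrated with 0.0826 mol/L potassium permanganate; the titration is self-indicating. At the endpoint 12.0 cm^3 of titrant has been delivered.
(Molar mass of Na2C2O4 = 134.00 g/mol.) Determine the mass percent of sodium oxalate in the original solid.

59.9 %

2 MnO4^- + 5 C2O4^2- + 16 H^+ → 2 Mn^2+ + 10 CO2 + 8 H2O
n(KMnO4) = 0.0120 L × 0.0826 mol/L = 9.91 × 10^-4 mol
From the 5:2 ratio, n(Na2C2O4) = 5/2 × 9.91 × 10^-4 = 2.48 × 10^-3 mol
mass of Na2C2O4 = 2.48 × 10^-3 × 134.00 g/mol = 0.332 g
% Na2C2O4 = 0.332 / 0.554 × 100 = 59.9 %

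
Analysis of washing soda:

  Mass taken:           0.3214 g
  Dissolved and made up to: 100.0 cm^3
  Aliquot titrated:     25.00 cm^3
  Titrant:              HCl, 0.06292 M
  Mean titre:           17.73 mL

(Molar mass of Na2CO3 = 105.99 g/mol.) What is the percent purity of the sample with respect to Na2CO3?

73.58 %

Na2CO3 + 2 HCl → 2 NaCl + H2O + CO2
n(HCl) per titration = 0.01773 × 0.06292 = 1.116 × 10^-3 mol
From the 1:2 ratio, n(Na2CO3) in each aliquot = 1/2 × 1.116 × 10^-3 = 5.578 × 10^-4 mol
n(Na2CO3) in the whole flask = 5.578 × 10^-4 × 100.0/25.00 = 2.231 × 10^-3 mol
mass of Na2CO3 = 2.231 × 10^-3 × 105.99 = 0.2365 g
% Na2CO3 = 0.2365 / 0.3214 × 100 = 73.58 %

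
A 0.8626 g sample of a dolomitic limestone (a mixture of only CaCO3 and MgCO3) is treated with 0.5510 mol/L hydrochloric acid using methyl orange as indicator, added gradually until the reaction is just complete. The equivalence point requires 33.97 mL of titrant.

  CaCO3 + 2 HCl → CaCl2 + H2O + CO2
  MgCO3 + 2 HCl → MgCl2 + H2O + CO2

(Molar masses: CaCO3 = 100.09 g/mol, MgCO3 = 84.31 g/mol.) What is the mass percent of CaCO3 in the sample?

n(HCl) = 0.03397 × 0.5510 = 0.01872 mol
Let x = n(CaCO3), y = n(MgCO3).
Titrant: 2x + 2y = 0.01872;  mass: 100.09x + 84.31y = 0.8626
Solving, x = 4.662 × 10^-3 mol, y = 4.697 × 10^-3 mol
mass of CaCO3 = 4.662 × 10^-3 × 100.09 = 0.4666 g
% CaCO3 = 0.4666 / 0.8626 × 100 = 54.09 %

54.09 %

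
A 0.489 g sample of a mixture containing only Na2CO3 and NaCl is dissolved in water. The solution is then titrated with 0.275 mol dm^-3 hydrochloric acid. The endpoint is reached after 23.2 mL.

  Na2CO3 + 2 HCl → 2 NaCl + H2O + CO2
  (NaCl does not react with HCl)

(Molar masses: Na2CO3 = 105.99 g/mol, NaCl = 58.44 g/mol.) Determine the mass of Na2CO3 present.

n(HCl) = 0.0232 × 0.275 = 6.38 × 10^-3 mol
Let x = n(Na2CO3), y = n(NaCl).
Titrant: 2x = 6.38 × 10^-3;  mass: 105.99x + 58.44y = 0.489
Solving, x = 3.19 × 10^-3 mol, y = 2.58 × 10^-3 mol
mass of Na2CO3 = 3.19 × 10^-3 × 105.99 = 0.338 g

0.338 g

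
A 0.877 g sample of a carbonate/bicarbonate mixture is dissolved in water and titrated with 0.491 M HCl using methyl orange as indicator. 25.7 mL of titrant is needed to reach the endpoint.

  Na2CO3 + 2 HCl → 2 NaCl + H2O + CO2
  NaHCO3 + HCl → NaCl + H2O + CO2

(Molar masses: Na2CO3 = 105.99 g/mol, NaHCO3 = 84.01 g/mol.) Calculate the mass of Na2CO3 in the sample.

0.313 g

n(HCl) = 0.0257 × 0.491 = 0.0126 mol
Let x = n(Na2CO3), y = n(NaHCO3).
Titrant: 2x + 1y = 0.0126;  mass: 105.99x + 84.01y = 0.877
Solving, x = 2.95 × 10^-3 mol, y = 6.72 × 10^-3 mol
mass of Na2CO3 = 2.95 × 10^-3 × 105.99 = 0.313 g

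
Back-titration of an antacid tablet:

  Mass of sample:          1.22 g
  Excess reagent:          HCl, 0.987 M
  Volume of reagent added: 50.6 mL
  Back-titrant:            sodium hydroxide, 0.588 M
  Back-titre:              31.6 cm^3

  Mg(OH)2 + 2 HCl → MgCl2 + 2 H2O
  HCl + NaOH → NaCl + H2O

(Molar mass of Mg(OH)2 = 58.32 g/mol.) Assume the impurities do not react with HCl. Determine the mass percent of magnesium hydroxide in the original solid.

75.0 %

n(HCl) added = 0.0506 × 0.987 = 0.0499 mol
n(NaOH) used in back-titration = 0.0316 × 0.588 = 0.0186 mol
n(HCl) left over = 0.0186 mol (1:1 ratio)
n(HCl) consumed by analyte = 0.0499 − 0.0186 = 0.0314 mol
From the 1:2 ratio, n(Mg(OH)2) = 1/2 × 0.0314 = 0.0157 mol
mass of Mg(OH)2 = 0.0157 × 58.32 = 0.914 g
% Mg(OH)2 = 0.914 / 1.22 × 100 = 75.0 %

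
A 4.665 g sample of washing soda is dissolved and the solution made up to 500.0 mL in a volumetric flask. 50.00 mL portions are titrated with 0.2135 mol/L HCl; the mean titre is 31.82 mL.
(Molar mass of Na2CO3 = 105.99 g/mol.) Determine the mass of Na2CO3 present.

Na2CO3 + 2 HCl → 2 NaCl + H2O + CO2
n(HCl) per titration = 0.03182 × 0.2135 = 6.794 × 10^-3 mol
From the 1:2 ratio, n(Na2CO3) in each aliquot = 1/2 × 6.794 × 10^-3 = 3.397 × 10^-3 mol
n(Na2CO3) in the whole flask = 3.397 × 10^-3 × 500.0/50.00 = 0.03397 mol
mass of Na2CO3 = 0.03397 × 105.99 = 3.600 g

3.600 g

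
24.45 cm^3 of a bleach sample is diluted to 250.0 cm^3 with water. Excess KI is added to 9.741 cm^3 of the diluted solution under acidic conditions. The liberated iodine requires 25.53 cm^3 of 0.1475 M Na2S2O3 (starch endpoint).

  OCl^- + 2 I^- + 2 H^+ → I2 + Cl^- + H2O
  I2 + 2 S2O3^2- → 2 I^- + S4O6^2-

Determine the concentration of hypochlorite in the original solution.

n(S2O3^2-) = 0.02553 × 0.1475 = 3.766 × 10^-3 mol
n(I2) = n(S2O3^2-)/2 = 1.883 × 10^-3 mol
n(OCl^-) in the aliquot = 1.883 × 10^-3 mol (1:1 ratio)
[OCl^-]_dilute = 1.883 × 10^-3 / 0.009741 = 0.1933 mol/L
[OCl^-]_original = 0.1933 × 250.0/24.45 = 1.976 mol/L

1.976 M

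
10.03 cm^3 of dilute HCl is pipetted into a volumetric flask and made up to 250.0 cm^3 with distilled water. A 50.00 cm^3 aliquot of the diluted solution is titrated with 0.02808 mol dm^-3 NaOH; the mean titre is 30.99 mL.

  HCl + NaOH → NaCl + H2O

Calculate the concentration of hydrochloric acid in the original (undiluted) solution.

0.4338 mol/L

n(NaOH) = 0.03099 × 0.02808 = 8.702 × 10^-4 mol
n(HCl) in the aliquot = 8.702 × 10^-4 mol (1:1 ratio)
[HCl]_dilute = 8.702 × 10^-4 / 0.05000 = 0.01740 mol/L
Dilution factor = 250.0 / 10.03 = 24.93
[HCl]_stock = 0.01740 × 24.93 = 0.4338 mol/L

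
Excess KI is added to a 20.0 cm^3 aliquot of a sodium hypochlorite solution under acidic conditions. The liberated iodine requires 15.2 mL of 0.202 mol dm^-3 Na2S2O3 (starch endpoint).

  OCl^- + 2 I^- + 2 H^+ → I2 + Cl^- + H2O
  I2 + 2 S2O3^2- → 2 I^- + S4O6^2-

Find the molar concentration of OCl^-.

n(S2O3^2-) = 0.0152 × 0.202 = 3.07 × 10^-3 mol
n(I2) = n(S2O3^2-)/2 = 1.54 × 10^-3 mol
n(OCl^-) in the aliquot = 1.54 × 10^-3 mol (1:1 ratio)
[OCl^-] = 1.54 × 10^-3 / 0.0200 = 0.0768 mol/L

0.0768 mol/L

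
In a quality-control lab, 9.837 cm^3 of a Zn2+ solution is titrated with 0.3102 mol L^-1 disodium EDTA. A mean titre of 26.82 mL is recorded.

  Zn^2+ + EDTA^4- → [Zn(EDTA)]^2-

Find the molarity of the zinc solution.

0.8457 mol/L

n(EDTA) = 0.02682 L × 0.3102 mol/L = 8.320 × 10^-3 mol
n(Zn2+) = 8.320 × 10^-3 mol (1:1 mole ratio)
[Zn2+] = 8.320 × 10^-3 mol / 0.009837 L = 0.8457 mol/L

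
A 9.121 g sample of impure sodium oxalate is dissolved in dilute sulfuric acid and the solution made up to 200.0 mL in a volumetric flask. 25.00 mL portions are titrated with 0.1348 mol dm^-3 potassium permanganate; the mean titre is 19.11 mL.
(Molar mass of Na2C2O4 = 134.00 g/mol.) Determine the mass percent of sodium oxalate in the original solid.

75.69 %

2 MnO4^- + 5 C2O4^2- + 16 H^+ → 2 Mn^2+ + 10 CO2 + 8 H2O
n(KMnO4) per titration = 0.01911 × 0.1348 = 2.576 × 10^-3 mol
From the 5:2 ratio, n(Na2C2O4) in each aliquot = 5/2 × 2.576 × 10^-3 = 6.440 × 10^-3 mol
n(Na2C2O4) in the whole flask = 6.440 × 10^-3 × 200.0/25.00 = 0.05152 mol
mass of Na2C2O4 = 0.05152 × 134.00 = 6.904 g
% Na2C2O4 = 6.904 / 9.121 × 100 = 75.69 %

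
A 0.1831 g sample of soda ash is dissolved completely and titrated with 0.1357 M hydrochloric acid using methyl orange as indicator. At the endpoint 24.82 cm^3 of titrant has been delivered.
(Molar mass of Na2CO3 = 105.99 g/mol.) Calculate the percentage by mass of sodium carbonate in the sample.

Na2CO3 + 2 HCl → 2 NaCl + H2O + CO2
n(HCl) = 0.02482 L × 0.1357 mol/L = 3.368 × 10^-3 mol
From the 1:2 ratio, n(Na2CO3) = 1/2 × 3.368 × 10^-3 = 1.684 × 10^-3 mol
mass of Na2CO3 = 1.684 × 10^-3 × 105.99 g/mol = 0.1785 g
% Na2CO3 = 0.1785 / 0.1831 × 100 = 97.48 %

97.48 %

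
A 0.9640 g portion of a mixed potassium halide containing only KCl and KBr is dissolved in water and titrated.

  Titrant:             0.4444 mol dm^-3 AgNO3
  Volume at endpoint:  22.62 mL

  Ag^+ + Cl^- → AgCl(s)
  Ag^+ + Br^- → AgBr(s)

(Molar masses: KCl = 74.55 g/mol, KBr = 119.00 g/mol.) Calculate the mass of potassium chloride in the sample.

n(AgNO3) = 0.02262 × 0.4444 = 0.01005 mol
Let x = n(KCl), y = n(KBr).
Titrant: 1x + 1y = 0.01005;  mass: 74.55x + 119.00y = 0.9640
Solving, x = 5.224 × 10^-3 mol, y = 4.828 × 10^-3 mol
mass of KCl = 5.224 × 10^-3 × 74.55 = 0.3895 g

0.3895 g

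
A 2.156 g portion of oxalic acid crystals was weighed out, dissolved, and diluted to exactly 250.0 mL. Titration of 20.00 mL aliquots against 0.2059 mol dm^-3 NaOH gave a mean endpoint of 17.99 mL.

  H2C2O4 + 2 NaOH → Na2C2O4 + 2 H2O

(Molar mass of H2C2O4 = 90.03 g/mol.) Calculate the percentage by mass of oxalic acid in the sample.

96.67 %

n(NaOH) per titration = 0.01799 × 0.2059 = 3.704 × 10^-3 mol
From the 1:2 ratio, n(H2C2O4) in each aliquot = 1/2 × 3.704 × 10^-3 = 1.852 × 10^-3 mol
n(H2C2O4) in the whole flask = 1.852 × 10^-3 × 250.0/20.00 = 0.02315 mol
mass of H2C2O4 = 0.02315 × 90.03 = 2.084 g
% H2C2O4 = 2.084 / 2.156 × 100 = 96.67 %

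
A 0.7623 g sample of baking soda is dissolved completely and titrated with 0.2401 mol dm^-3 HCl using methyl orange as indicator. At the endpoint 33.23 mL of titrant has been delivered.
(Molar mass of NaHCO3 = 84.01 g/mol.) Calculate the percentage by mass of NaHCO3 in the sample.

NaHCO3 + HCl → NaCl + H2O + CO2
n(HCl) = 0.03323 L × 0.2401 mol/L = 7.979 × 10^-3 mol
n(NaHCO3) = 7.979 × 10^-3 mol (1:1 ratio)
mass of NaHCO3 = 7.979 × 10^-3 × 84.01 g/mol = 0.6703 g
% NaHCO3 = 0.6703 / 0.7623 × 100 = 87.93 %

87.93 %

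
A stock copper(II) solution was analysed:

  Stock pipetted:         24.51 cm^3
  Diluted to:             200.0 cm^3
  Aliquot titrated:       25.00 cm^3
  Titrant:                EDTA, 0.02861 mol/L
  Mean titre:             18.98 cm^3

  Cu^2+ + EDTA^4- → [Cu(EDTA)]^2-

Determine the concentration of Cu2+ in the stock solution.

n(EDTA) = 0.01898 × 0.02861 = 5.430 × 10^-4 mol
n(Cu2+) in the aliquot = 5.430 × 10^-4 mol (1:1 ratio)
[Cu2+]_dilute = 5.430 × 10^-4 / 0.02500 = 0.02172 mol/L
Dilution factor = 200.0 / 24.51 = 8.160
[Cu2+]_stock = 0.02172 × 8.160 = 0.1772 mol/L

0.1772 mol/L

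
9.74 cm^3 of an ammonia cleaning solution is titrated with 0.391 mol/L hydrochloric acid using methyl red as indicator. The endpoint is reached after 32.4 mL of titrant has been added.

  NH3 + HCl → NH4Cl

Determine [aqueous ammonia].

1.30 mol/L

n(HCl) = 0.0324 L × 0.391 mol/L = 0.0127 mol
n(NH3) = 0.0127 mol (1:1 mole ratio)
[NH3] = 0.0127 mol / 0.00974 L = 1.30 mol/L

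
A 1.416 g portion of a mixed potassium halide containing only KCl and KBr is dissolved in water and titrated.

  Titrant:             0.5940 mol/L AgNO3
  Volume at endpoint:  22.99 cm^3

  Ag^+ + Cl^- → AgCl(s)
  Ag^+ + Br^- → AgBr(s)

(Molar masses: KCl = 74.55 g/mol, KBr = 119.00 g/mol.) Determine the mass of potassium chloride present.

n(AgNO3) = 0.02299 × 0.5940 = 0.01366 mol
Let x = n(KCl), y = n(KBr).
Titrant: 1x + 1y = 0.01366;  mass: 74.55x + 119.00y = 1.416
Solving, x = 4.704 × 10^-3 mol, y = 8.953 × 10^-3 mol
mass of KCl = 4.704 × 10^-3 × 74.55 = 0.3506 g

0.3506 g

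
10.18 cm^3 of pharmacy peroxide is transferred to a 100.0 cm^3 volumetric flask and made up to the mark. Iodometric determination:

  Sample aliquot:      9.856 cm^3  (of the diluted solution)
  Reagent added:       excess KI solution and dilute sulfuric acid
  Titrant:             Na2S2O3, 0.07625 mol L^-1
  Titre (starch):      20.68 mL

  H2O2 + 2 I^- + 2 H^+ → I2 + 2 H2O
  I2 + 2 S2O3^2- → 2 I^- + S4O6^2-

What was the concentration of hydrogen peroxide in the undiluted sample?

0.7858 mol/L

n(S2O3^2-) = 0.02068 × 0.07625 = 1.577 × 10^-3 mol
n(I2) = n(S2O3^2-)/2 = 7.884 × 10^-4 mol
n(H2O2) in the aliquot = 7.884 × 10^-4 mol (1:1 ratio)
[H2O2]_dilute = 7.884 × 10^-4 / 0.009856 = 0.07999 mol/L
[H2O2]_original = 0.07999 × 100.0/10.18 = 0.7858 mol/L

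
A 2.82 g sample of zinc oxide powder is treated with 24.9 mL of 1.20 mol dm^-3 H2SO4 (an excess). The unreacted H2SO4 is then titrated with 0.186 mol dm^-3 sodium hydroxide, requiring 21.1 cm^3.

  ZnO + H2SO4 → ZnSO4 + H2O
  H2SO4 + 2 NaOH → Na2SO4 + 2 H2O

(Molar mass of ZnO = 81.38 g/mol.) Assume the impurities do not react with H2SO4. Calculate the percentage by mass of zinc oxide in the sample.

80.6 %

n(H2SO4) added = 0.0249 × 1.20 = 0.0299 mol
n(NaOH) used in back-titration = 0.0211 × 0.186 = 3.92 × 10^-3 mol
From the 1:2 ratio, n(H2SO4) left over = 1/2 × 3.92 × 10^-3 = 1.96 × 10^-3 mol
n(H2SO4) consumed by analyte = 0.0299 − 1.96 × 10^-3 = 0.0279 mol
n(ZnO) = 0.0279 mol (1:1 ratio)
mass of ZnO = 0.0279 × 81.38 = 2.27 g
% ZnO = 2.27 / 2.82 × 100 = 80.6 %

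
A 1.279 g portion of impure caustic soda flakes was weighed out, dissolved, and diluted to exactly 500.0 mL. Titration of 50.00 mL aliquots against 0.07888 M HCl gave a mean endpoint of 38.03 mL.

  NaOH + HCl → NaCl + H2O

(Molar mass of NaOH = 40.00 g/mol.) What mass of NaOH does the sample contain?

1.200 g

n(HCl) per titration = 0.03803 × 0.07888 = 3.000 × 10^-3 mol
n(NaOH) in each aliquot = 3.000 × 10^-3 mol (1:1 ratio)
n(NaOH) in the whole flask = 3.000 × 10^-3 × 500.0/50.00 = 0.03000 mol
mass of NaOH = 0.03000 × 40.00 = 1.200 g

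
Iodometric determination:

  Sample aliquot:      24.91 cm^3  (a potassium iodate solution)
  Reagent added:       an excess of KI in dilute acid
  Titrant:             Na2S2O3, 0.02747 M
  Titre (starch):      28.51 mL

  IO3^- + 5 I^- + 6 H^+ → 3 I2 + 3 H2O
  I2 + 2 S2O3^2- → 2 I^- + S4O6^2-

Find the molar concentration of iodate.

n(S2O3^2-) = 0.02851 × 0.02747 = 7.832 × 10^-4 mol
n(I2) = n(S2O3^2-)/2 = 3.916 × 10^-4 mol
From the 1:3 ratio, n(IO3^-) in the aliquot = 1/3 × 3.916 × 10^-4 = 1.305 × 10^-4 mol
[IO3^-] = 1.305 × 10^-4 / 0.02491 = 0.005240 mol/L

0.005240 M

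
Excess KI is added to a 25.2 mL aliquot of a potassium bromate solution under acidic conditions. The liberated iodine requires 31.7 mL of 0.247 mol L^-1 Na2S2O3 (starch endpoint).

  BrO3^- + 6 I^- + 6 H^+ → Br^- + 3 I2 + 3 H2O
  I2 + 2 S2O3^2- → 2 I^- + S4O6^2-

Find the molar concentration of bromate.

n(S2O3^2-) = 0.0317 × 0.247 = 7.83 × 10^-3 mol
n(I2) = n(S2O3^2-)/2 = 3.91 × 10^-3 mol
From the 1:3 ratio, n(BrO3^-) in the aliquot = 1/3 × 3.91 × 10^-3 = 1.30 × 10^-3 mol
[BrO3^-] = 1.30 × 10^-3 / 0.0252 = 0.0518 mol/L

0.0518 mol/L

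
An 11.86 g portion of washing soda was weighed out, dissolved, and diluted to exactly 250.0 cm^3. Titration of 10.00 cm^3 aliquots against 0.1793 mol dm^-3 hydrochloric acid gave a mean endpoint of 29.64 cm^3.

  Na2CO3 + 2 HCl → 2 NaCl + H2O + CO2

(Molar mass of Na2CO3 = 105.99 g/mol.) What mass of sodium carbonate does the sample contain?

7.041 g

n(HCl) per titration = 0.02964 × 0.1793 = 5.314 × 10^-3 mol
From the 1:2 ratio, n(Na2CO3) in each aliquot = 1/2 × 5.314 × 10^-3 = 2.657 × 10^-3 mol
n(Na2CO3) in the whole flask = 2.657 × 10^-3 × 250.0/10.00 = 0.06643 mol
mass of Na2CO3 = 0.06643 × 105.99 = 7.041 g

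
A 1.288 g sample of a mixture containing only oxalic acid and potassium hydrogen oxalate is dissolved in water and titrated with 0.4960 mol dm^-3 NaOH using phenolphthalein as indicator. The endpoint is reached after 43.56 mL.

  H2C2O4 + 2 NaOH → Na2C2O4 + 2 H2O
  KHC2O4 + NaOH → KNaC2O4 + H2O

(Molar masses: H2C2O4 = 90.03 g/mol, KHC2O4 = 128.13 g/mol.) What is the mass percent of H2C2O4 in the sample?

n(NaOH) = 0.04356 × 0.4960 = 0.02161 mol
Let x = n(H2C2O4), y = n(KHC2O4).
Titrant: 2x + 1y = 0.02161;  mass: 90.03x + 128.13y = 1.288
Solving, x = 8.905 × 10^-3 mol, y = 3.795 × 10^-3 mol
mass of H2C2O4 = 8.905 × 10^-3 × 90.03 = 0.8018 g
% H2C2O4 = 0.8018 / 1.288 × 100 = 62.25 %

62.25 %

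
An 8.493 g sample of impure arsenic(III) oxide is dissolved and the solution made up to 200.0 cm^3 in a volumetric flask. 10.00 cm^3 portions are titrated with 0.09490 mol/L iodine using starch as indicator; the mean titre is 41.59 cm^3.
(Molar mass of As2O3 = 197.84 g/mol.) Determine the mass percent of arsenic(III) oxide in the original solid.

91.94 %

As2O3 + 2 I2 + 2 H2O → As2O5 + 4 HI
n(I2) per titration = 0.04159 × 0.09490 = 3.947 × 10^-3 mol
From the 1:2 ratio, n(As2O3) in each aliquot = 1/2 × 3.947 × 10^-3 = 1.973 × 10^-3 mol
n(As2O3) in the whole flask = 1.973 × 10^-3 × 200.0/10.00 = 0.03947 mol
mass of As2O3 = 0.03947 × 197.84 = 7.809 g
% As2O3 = 7.809 / 8.493 × 100 = 91.94 %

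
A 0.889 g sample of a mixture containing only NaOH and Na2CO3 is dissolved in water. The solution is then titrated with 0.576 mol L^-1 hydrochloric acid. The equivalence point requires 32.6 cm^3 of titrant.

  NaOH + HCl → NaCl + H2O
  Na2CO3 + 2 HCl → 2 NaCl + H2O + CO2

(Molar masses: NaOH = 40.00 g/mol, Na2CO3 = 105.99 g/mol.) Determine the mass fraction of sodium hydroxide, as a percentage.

n(HCl) = 0.0326 × 0.576 = 0.0188 mol
Let x = n(NaOH), y = n(Na2CO3).
Titrant: 1x + 2y = 0.0188;  mass: 40.00x + 105.99y = 0.889
Solving, x = 8.17 × 10^-3 mol, y = 5.31 × 10^-3 mol
mass of NaOH = 8.17 × 10^-3 × 40.00 = 0.327 g
% NaOH = 0.327 / 0.889 × 100 = 36.7 %

36.7 %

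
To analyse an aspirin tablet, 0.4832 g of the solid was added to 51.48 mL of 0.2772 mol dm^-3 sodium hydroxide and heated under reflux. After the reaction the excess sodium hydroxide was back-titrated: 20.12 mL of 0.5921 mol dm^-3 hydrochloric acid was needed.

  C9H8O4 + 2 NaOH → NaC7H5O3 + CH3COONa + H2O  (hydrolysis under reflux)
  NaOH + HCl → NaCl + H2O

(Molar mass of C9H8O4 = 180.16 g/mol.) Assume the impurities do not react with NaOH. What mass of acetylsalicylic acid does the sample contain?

0.2123 g

n(NaOH) added = 0.05148 × 0.2772 = 0.01427 mol
n(HCl) used in back-titration = 0.02012 × 0.5921 = 0.01191 mol
n(NaOH) left over = 0.01191 mol (1:1 ratio)
n(NaOH) consumed by analyte = 0.01427 − 0.01191 = 2.357 × 10^-3 mol
From the 1:2 ratio, n(C9H8O4) = 1/2 × 2.357 × 10^-3 = 1.179 × 10^-3 mol
mass of C9H8O4 = 1.179 × 10^-3 × 180.16 = 0.2123 g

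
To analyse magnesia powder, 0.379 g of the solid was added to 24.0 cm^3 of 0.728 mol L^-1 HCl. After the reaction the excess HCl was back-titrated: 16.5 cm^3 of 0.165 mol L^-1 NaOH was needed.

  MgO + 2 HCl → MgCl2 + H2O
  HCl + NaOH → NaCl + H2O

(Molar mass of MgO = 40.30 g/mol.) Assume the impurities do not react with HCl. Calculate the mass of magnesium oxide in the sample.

0.297 g

n(HCl) added = 0.0240 × 0.728 = 0.0175 mol
n(NaOH) used in back-titration = 0.0165 × 0.165 = 2.72 × 10^-3 mol
n(HCl) left over = 2.72 × 10^-3 mol (1:1 ratio)
n(HCl) consumed by analyte = 0.0175 − 2.72 × 10^-3 = 0.0147 mol
From the 1:2 ratio, n(MgO) = 1/2 × 0.0147 = 7.37 × 10^-3 mol
mass of MgO = 7.37 × 10^-3 × 40.30 = 0.297 g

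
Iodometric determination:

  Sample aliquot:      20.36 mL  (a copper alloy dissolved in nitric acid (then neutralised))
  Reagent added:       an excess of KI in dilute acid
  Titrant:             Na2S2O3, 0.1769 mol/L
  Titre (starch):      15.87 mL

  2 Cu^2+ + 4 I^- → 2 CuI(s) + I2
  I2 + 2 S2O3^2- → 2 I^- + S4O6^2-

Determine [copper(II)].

0.1379 mol/L

n(S2O3^2-) = 0.01587 × 0.1769 = 2.807 × 10^-3 mol
n(I2) = n(S2O3^2-)/2 = 1.404 × 10^-3 mol
From the 2:1 ratio, n(Cu2+) in the aliquot = 2/1 × 1.404 × 10^-3 = 2.807 × 10^-3 mol
[Cu2+] = 2.807 × 10^-3 / 0.02036 = 0.1379 mol/L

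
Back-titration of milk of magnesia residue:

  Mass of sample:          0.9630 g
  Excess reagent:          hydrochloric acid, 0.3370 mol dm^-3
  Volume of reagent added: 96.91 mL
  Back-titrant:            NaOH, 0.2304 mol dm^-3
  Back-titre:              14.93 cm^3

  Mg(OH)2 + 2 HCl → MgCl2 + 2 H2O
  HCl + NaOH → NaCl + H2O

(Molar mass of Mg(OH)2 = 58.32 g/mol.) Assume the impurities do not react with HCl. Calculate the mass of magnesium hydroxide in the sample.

n(HCl) added = 0.09691 × 0.3370 = 0.03266 mol
n(NaOH) used in back-titration = 0.01493 × 0.2304 = 3.440 × 10^-3 mol
n(HCl) left over = 3.440 × 10^-3 mol (1:1 ratio)
n(HCl) consumed by analyte = 0.03266 − 3.440 × 10^-3 = 0.02922 mol
From the 1:2 ratio, n(Mg(OH)2) = 1/2 × 0.02922 = 0.01461 mol
mass of Mg(OH)2 = 0.01461 × 58.32 = 0.8520 g

0.8520 g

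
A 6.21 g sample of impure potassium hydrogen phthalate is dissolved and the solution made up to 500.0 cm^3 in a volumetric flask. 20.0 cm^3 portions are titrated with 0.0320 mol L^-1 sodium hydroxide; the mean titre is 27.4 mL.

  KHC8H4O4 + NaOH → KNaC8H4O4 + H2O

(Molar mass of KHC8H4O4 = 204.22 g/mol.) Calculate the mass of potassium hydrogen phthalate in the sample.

4.48 g

n(NaOH) per titration = 0.0274 × 0.0320 = 8.77 × 10^-4 mol
n(KHC8H4O4) in each aliquot = 8.77 × 10^-4 mol (1:1 ratio)
n(KHC8H4O4) in the whole flask = 8.77 × 10^-4 × 500.0/20.0 = 0.0219 mol
mass of KHC8H4O4 = 0.0219 × 204.22 = 4.48 g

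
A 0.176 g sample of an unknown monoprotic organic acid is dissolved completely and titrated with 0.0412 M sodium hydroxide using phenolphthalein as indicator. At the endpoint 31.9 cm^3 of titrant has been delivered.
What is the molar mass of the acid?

n(NaOH) = 0.0319 L × 0.0412 mol/L = 1.31 × 10^-3 mol
n(HA) = 1.31 × 10^-3 mol (1:1 ratio)
M = m / n = 0.176 g / 1.31 × 10^-3 mol = 134 g/mol

134 g/mol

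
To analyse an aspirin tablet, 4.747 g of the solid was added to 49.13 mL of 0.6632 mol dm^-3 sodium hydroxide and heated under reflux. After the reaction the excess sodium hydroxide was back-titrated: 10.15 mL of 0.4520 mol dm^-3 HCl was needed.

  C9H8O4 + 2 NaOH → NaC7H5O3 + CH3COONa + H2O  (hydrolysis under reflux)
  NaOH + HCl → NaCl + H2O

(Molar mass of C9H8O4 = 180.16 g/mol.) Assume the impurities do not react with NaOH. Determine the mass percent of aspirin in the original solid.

53.12 %

n(NaOH) added = 0.04913 × 0.6632 = 0.03258 mol
n(HCl) used in back-titration = 0.01015 × 0.4520 = 4.588 × 10^-3 mol
n(NaOH) left over = 4.588 × 10^-3 mol (1:1 ratio)
n(NaOH) consumed by analyte = 0.03258 − 4.588 × 10^-3 = 0.02800 mol
From the 1:2 ratio, n(C9H8O4) = 1/2 × 0.02800 = 0.01400 mol
mass of C9H8O4 = 0.01400 × 180.16 = 2.522 g
% C9H8O4 = 2.522 / 4.747 × 100 = 53.12 %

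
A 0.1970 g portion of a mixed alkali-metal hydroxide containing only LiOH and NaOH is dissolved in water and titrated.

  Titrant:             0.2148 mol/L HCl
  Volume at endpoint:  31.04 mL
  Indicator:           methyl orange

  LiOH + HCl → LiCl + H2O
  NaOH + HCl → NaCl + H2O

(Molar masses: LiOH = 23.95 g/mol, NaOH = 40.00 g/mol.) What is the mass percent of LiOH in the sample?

52.79 %

n(HCl) = 0.03104 × 0.2148 = 6.667 × 10^-3 mol
Let x = n(LiOH), y = n(NaOH).
Titrant: 1x + 1y = 6.667 × 10^-3;  mass: 23.95x + 40.00y = 0.1970
Solving, x = 4.342 × 10^-3 mol, y = 2.325 × 10^-3 mol
mass of LiOH = 4.342 × 10^-3 × 23.95 = 0.1040 g
% LiOH = 0.1040 / 0.1970 × 100 = 52.79 %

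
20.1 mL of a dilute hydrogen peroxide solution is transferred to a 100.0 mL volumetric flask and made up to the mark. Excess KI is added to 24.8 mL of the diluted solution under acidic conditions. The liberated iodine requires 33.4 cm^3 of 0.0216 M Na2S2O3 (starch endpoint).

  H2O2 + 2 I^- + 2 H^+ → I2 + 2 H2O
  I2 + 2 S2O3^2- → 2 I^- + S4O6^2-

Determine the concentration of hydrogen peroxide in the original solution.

n(S2O3^2-) = 0.0334 × 0.0216 = 7.21 × 10^-4 mol
n(I2) = n(S2O3^2-)/2 = 3.61 × 10^-4 mol
n(H2O2) in the aliquot = 3.61 × 10^-4 mol (1:1 ratio)
[H2O2]_dilute = 3.61 × 10^-4 / 0.0248 = 0.0145 mol/L
[H2O2]_original = 0.0145 × 100.0/20.1 = 0.0724 mol/L

0.0724 M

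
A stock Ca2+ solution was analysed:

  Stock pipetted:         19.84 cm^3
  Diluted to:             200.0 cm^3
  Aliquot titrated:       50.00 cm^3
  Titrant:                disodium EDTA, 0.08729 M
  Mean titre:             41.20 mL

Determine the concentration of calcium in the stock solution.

Ca^2+ + EDTA^4- → [Ca(EDTA)]^2-
n(EDTA) = 0.04120 × 0.08729 = 3.596 × 10^-3 mol
n(Ca2+) in the aliquot = 3.596 × 10^-3 mol (1:1 ratio)
[Ca2+]_dilute = 3.596 × 10^-3 / 0.05000 = 0.07193 mol/L
Dilution factor = 200.0 / 19.84 = 10.08
[Ca2+]_stock = 0.07193 × 10.08 = 0.7251 mol/L

0.7251 M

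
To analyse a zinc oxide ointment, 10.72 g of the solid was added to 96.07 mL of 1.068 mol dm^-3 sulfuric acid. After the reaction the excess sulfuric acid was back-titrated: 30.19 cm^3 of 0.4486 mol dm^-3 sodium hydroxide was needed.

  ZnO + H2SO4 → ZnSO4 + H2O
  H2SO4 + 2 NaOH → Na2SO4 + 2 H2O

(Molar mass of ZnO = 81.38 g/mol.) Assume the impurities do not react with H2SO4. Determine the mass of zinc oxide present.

n(H2SO4) added = 0.09607 × 1.068 = 0.1026 mol
n(NaOH) used in back-titration = 0.03019 × 0.4486 = 0.01354 mol
From the 1:2 ratio, n(H2SO4) left over = 1/2 × 0.01354 = 6.772 × 10^-3 mol
n(H2SO4) consumed by analyte = 0.1026 − 6.772 × 10^-3 = 0.09583 mol
n(ZnO) = 0.09583 mol (1:1 ratio)
mass of ZnO = 0.09583 × 81.38 = 7.799 g

7.799 g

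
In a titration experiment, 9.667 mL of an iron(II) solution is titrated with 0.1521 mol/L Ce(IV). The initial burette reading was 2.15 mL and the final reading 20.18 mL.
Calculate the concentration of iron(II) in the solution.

0.2837 mol/L

Ce^4+ + Fe^2+ → Ce^3+ + Fe^3+
n(Ce4+) = 0.01803 L × 0.1521 mol/L = 2.742 × 10^-3 mol
n(Fe2+) = 2.742 × 10^-3 mol (1:1 mole ratio)
[Fe2+] = 2.742 × 10^-3 mol / 0.009667 L = 0.2837 mol/L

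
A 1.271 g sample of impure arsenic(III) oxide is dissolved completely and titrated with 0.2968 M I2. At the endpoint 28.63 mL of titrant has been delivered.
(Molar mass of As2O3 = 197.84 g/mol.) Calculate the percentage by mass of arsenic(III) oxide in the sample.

As2O3 + 2 I2 + 2 H2O → As2O5 + 4 HI
n(I2) = 0.02863 L × 0.2968 mol/L = 8.497 × 10^-3 mol
From the 1:2 ratio, n(As2O3) = 1/2 × 8.497 × 10^-3 = 4.249 × 10^-3 mol
mass of As2O3 = 4.249 × 10^-3 × 197.84 g/mol = 0.8406 g
% As2O3 = 0.8406 / 1.271 × 100 = 66.13 %

66.13 %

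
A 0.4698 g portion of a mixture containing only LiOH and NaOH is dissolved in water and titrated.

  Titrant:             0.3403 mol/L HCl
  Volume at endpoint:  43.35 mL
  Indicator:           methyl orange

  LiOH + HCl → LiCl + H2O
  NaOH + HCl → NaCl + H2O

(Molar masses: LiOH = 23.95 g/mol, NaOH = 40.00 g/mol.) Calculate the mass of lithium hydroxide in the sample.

0.1795 g

n(HCl) = 0.04335 × 0.3403 = 0.01475 mol
Let x = n(LiOH), y = n(NaOH).
Titrant: 1x + 1y = 0.01475;  mass: 23.95x + 40.00y = 0.4698
Solving, x = 7.494 × 10^-3 mol, y = 7.258 × 10^-3 mol
mass of LiOH = 7.494 × 10^-3 × 23.95 = 0.1795 g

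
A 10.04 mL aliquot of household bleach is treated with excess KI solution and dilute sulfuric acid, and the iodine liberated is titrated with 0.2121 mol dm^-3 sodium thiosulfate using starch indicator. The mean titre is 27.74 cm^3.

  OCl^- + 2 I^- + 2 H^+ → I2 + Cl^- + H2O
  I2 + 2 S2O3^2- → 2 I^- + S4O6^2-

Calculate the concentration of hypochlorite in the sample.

n(S2O3^2-) = 0.02774 × 0.2121 = 5.884 × 10^-3 mol
n(I2) = n(S2O3^2-)/2 = 2.942 × 10^-3 mol
n(OCl^-) in the aliquot = 2.942 × 10^-3 mol (1:1 ratio)
[OCl^-] = 2.942 × 10^-3 / 0.01004 = 0.2930 mol/L

0.2930 mol/L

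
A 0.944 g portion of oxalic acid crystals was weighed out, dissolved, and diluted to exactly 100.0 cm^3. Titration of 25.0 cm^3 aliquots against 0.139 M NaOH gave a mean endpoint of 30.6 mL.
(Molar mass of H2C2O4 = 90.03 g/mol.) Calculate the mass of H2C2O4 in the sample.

H2C2O4 + 2 NaOH → Na2C2O4 + 2 H2O
n(NaOH) per titration = 0.0306 × 0.139 = 4.25 × 10^-3 mol
From the 1:2 ratio, n(H2C2O4) in each aliquot = 1/2 × 4.25 × 10^-3 = 2.13 × 10^-3 mol
n(H2C2O4) in the whole flask = 2.13 × 10^-3 × 100.0/25.0 = 8.51 × 10^-3 mol
mass of H2C2O4 = 8.51 × 10^-3 × 90.03 = 0.766 g

0.766 g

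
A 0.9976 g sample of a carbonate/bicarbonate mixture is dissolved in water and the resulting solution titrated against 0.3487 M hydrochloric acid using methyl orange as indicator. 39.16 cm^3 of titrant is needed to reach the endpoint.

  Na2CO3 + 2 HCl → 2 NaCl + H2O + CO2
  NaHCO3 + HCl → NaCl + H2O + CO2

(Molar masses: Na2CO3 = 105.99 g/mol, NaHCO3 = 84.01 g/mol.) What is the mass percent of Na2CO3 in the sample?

25.62 %

n(HCl) = 0.03916 × 0.3487 = 0.01366 mol
Let x = n(Na2CO3), y = n(NaHCO3).
Titrant: 2x + 1y = 0.01366;  mass: 105.99x + 84.01y = 0.9976
Solving, x = 2.411 × 10^-3 mol, y = 8.833 × 10^-3 mol
mass of Na2CO3 = 2.411 × 10^-3 × 105.99 = 0.2556 g
% Na2CO3 = 0.2556 / 0.9976 × 100 = 25.62 %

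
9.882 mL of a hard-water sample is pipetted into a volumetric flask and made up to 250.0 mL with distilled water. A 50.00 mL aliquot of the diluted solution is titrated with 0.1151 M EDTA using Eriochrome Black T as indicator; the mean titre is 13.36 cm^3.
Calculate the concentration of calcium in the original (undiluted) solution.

Ca^2+ + EDTA^4- → [Ca(EDTA)]^2-
n(EDTA) = 0.01336 × 0.1151 = 1.538 × 10^-3 mol
n(Ca2+) in the aliquot = 1.538 × 10^-3 mol (1:1 ratio)
[Ca2+]_dilute = 1.538 × 10^-3 / 0.05000 = 0.03075 mol/L
Dilution factor = 250.0 / 9.882 = 25.30
[Ca2+]_stock = 0.03075 × 25.30 = 0.7780 mol/L

0.7780 M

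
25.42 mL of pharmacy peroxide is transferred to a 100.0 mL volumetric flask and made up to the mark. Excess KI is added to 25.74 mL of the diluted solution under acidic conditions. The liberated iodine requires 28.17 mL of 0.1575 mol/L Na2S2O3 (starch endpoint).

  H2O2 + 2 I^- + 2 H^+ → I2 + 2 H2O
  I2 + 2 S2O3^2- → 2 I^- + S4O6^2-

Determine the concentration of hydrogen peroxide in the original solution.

0.3390 mol/L

n(S2O3^2-) = 0.02817 × 0.1575 = 4.437 × 10^-3 mol
n(I2) = n(S2O3^2-)/2 = 2.218 × 10^-3 mol
n(H2O2) in the aliquot = 2.218 × 10^-3 mol (1:1 ratio)
[H2O2]_dilute = 2.218 × 10^-3 / 0.02574 = 0.08618 mol/L
[H2O2]_original = 0.08618 × 100.0/25.42 = 0.3390 mol/L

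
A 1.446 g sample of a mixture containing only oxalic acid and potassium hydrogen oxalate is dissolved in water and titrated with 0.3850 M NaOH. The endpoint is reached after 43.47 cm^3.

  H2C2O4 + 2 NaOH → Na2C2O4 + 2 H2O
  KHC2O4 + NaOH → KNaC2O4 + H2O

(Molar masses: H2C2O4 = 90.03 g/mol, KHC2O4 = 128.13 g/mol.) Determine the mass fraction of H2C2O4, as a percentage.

n(NaOH) = 0.04347 × 0.3850 = 0.01674 mol
Let x = n(H2C2O4), y = n(KHC2O4).
Titrant: 2x + 1y = 0.01674;  mass: 90.03x + 128.13y = 1.446
Solving, x = 4.201 × 10^-3 mol, y = 8.333 × 10^-3 mol
mass of H2C2O4 = 4.201 × 10^-3 × 90.03 = 0.3782 g
% H2C2O4 = 0.3782 / 1.446 × 100 = 26.16 %

26.16 %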